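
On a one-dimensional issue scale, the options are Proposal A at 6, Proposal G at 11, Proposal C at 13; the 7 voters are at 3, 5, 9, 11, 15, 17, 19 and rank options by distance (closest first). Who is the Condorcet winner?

Proposal G

With single-peaked preferences on a line, the Condorcet winner is the candidate closest to the median voter.
The median voter (position 11) is closest to Proposal G at 11.
Check: Proposal G vs Proposal C — voters closer to Proposal G: 4 of 7.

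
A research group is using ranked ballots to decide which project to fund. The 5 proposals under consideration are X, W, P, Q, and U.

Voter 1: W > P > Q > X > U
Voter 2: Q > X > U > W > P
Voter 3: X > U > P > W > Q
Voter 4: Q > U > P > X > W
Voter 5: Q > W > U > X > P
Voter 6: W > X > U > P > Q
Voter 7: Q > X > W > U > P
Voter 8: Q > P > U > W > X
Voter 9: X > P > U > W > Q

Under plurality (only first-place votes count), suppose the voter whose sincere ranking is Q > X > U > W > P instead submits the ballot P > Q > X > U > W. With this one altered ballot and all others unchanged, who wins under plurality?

First-place totals with the altered ballot: X 2, W 2, P 1, Q 4, U 0.
The winner is unchanged: still Q.

Q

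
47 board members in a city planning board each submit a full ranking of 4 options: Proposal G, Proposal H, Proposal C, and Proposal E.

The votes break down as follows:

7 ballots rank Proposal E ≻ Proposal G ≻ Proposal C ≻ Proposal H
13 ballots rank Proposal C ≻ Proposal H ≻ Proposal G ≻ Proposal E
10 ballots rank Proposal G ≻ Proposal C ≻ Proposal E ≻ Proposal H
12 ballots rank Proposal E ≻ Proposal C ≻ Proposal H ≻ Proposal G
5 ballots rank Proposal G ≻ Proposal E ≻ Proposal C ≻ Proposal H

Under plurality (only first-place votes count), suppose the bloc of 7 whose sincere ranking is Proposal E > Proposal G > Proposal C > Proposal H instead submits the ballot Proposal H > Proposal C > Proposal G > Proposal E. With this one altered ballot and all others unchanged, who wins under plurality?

First-place totals with the altered ballot: Proposal G 15, Proposal H 7, Proposal C 13, Proposal E 12.
The switch changes the winner from Proposal E to Proposal G.

Proposal G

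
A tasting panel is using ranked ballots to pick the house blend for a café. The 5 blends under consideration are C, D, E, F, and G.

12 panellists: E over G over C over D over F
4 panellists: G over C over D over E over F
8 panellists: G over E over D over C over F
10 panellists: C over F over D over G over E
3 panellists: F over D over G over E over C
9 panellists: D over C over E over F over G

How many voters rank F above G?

Ballots ranking F above G: 10+3+9 = 22.
Ballots ranking G above F: 12+4+8 = 24.
So 22 of 46 voters prefer F to G.

22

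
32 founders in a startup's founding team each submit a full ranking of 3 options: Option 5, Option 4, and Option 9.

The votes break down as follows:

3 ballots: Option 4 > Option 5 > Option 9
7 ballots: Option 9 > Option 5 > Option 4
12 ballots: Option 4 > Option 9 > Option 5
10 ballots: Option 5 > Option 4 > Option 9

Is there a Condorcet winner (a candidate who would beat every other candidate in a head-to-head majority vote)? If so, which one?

There is no Condorcet winner

Head-to-head results (32 voters total):
Option 5 vs Option 4: Option 5 wins 17–15.
Option 5 vs Option 9: Option 9 wins 19–13.
Option 4 vs Option 9: Option 4 wins 25–7.
No candidate beats all others: Option 5 beats Option 4 beats Option 9 beats Option 5, a majority cycle.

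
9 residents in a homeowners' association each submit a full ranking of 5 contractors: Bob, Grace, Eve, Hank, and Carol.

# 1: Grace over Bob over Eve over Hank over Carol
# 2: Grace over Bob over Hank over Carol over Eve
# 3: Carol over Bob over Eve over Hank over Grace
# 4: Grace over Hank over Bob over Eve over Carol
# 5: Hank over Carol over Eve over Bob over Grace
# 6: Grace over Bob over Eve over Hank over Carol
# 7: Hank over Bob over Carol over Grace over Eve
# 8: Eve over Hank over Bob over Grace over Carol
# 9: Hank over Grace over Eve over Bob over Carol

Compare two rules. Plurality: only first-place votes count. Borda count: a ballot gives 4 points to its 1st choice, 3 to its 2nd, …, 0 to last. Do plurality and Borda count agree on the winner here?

No

Plurality first-place counts: Bob 0, Grace 4, Eve 1, Hank 3, Carol 1 → Grace.
Borda totals: Bob 21, Grace 21, Eve 15, Hank 23, Carol 10 → Hank.
The two rules disagree: plurality picks Grace, Borda picks Hank.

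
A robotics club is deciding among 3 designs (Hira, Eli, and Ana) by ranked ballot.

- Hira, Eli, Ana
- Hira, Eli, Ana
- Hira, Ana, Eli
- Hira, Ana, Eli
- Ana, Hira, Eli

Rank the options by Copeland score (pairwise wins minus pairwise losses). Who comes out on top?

Pairwise results:
  Hira vs Eli: Hira wins 5–0.
  Hira vs Ana: Hira wins 4–1.
  Eli vs Ana: Ana wins 3–2.
Copeland scores (wins − losses):
  Hira: 2 − 0 = 2
  Eli: 0 − 2 = -2
  Ana: 1 − 1 = 0
Hira has the best Copeland score.

Hira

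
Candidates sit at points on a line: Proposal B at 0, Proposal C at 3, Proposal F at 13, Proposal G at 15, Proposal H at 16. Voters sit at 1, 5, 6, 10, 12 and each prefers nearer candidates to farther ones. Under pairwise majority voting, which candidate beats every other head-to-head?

Proposal C

With single-peaked preferences on a line, the Condorcet winner is the candidate closest to the median voter.
The median voter (position 6) is closest to Proposal C at 3.
Check: Proposal C vs Proposal B — voters closer to Proposal C: 4 of 5.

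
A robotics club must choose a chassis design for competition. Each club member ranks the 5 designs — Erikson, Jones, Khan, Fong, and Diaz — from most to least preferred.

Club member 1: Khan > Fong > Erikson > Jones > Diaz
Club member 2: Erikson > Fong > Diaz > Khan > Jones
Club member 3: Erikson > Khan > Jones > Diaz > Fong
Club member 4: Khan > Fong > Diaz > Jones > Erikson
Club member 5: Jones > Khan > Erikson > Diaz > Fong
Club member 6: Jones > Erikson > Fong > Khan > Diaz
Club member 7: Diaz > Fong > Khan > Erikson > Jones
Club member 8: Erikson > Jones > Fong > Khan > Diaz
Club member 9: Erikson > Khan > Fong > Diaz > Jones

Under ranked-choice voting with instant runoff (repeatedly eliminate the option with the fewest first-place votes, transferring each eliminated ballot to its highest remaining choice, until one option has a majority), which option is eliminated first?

Round 1: Erikson 4, Jones 2, Khan 2, Diaz 1, Fong 0. Fong has the fewest and is eliminated.
Round 2: Erikson 4, Jones 2, Khan 2, Diaz 1. Diaz has the fewest and is eliminated.
Round 3: Erikson 4, Khan 3, Jones 2. Jones has the fewest and is eliminated.
Round 4: Erikson 5, Khan 4. Erikson has a majority.

Fong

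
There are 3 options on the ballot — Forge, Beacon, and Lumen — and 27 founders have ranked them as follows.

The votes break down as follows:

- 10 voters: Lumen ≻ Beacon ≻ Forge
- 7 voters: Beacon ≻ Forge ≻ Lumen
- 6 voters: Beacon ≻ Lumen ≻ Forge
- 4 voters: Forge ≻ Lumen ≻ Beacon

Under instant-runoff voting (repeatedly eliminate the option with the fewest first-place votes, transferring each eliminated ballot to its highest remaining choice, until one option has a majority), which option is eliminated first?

Round 1: Beacon 13, Lumen 10, Forge 4. Forge has the fewest and is eliminated.
Round 2: Lumen 14, Beacon 13. Lumen has a majority.

Forge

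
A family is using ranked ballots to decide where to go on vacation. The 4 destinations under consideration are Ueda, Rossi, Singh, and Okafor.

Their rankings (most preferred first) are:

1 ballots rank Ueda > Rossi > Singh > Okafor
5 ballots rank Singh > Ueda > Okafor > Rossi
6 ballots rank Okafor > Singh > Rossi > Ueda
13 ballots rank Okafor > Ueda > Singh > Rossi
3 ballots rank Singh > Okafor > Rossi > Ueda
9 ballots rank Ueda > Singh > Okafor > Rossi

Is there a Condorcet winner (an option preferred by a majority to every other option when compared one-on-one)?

Head-to-head results (37 voters total):
Ueda vs Rossi: Ueda wins 28–9.
Ueda vs Singh: Ueda wins 23–14.
Ueda vs Okafor: Okafor wins 22–15.
Rossi vs Singh: Singh wins 36–1.
Rossi vs Okafor: Okafor wins 36–1.
Singh vs Okafor: Okafor wins 19–18.
Okafor beats each rival — Ueda (22–15), Rossi (36–1), Singh (19–18) — so Okafor is the Condorcet winner.

Yes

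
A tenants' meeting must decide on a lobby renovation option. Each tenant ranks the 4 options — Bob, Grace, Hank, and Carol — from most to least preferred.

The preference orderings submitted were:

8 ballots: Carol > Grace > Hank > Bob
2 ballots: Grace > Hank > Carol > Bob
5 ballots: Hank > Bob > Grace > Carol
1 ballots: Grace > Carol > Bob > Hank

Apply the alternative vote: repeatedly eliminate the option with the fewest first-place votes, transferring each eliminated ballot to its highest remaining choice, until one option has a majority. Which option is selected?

Carol

Round 1: Carol 8, Hank 5, Grace 3, Bob 0. Bob has the fewest and is eliminated.
Round 2: Carol 8, Hank 5, Grace 3. Grace has the fewest and is eliminated.
Round 3: Carol 9, Hank 7. Carol has a majority.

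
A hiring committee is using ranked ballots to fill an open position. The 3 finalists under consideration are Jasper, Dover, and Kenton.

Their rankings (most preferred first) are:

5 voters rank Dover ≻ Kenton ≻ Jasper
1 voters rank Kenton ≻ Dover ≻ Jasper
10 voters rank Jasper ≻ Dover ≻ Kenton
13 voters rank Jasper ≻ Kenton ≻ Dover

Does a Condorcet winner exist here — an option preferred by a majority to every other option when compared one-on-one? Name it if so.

Jasper

Head-to-head results (29 voters total):
Jasper vs Dover: Jasper wins 23–6.
Jasper vs Kenton: Jasper wins 23–6.
Dover vs Kenton: Dover wins 15–14.
Jasper beats each rival — Dover (23–6), Kenton (23–6) — so Jasper is the Condorcet winner.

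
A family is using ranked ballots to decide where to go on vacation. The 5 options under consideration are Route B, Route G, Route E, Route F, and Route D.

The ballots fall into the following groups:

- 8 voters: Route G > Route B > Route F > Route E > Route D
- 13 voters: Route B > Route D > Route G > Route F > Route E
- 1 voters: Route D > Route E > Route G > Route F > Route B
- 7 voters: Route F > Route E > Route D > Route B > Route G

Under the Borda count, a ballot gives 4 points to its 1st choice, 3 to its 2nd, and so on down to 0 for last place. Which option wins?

Route B

Borda scores:
  Route B: 8·3 + 13·4 + 0 + 7·1 = 83
  Route G: 8·4 + 13·2 + 2 + 7·0 = 60
  Route E: 8·1 + 13·0 + 3 + 7·3 = 32
  Route F: 8·2 + 13·1 + 1 + 7·4 = 58
  Route D: 8·0 + 13·3 + 4 + 7·2 = 57
Route B has the highest total.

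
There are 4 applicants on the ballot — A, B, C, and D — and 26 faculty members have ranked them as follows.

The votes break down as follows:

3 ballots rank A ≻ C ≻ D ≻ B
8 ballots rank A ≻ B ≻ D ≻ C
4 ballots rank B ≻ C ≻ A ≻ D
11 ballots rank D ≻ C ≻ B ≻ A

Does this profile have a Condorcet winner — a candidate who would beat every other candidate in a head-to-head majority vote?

Head-to-head results (26 voters total):
A vs B: B wins 15–11.
A vs C: C wins 15–11.
A vs D: A wins 15–11.
B vs C: C wins 14–12.
B vs D: D wins 14–12.
C vs D: D wins 19–7.
No candidate beats all others: A beats D beats B beats A, a majority cycle.

No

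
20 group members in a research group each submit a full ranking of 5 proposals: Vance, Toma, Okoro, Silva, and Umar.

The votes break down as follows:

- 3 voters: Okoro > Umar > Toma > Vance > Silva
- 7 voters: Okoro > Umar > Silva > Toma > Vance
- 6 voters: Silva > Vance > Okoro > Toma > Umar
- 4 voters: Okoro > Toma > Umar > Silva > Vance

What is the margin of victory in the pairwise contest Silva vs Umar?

Ballots ranking Silva above Umar: 6.
Ballots ranking Umar above Silva: 3+7+4 = 14.
Umar wins 14–6, a margin of 8.

8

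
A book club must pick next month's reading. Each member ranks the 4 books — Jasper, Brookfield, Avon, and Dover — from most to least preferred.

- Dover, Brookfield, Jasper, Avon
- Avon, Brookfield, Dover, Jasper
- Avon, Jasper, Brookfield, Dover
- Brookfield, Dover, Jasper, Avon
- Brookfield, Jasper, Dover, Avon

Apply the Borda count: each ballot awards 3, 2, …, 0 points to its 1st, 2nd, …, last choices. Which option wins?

Borda scores:
  Jasper: 1 + 0 + 2 + 1 + 2 = 6
  Brookfield: 2 + 2 + 1 + 3 + 3 = 11
  Avon: 0 + 3 + 3 + 0 + 0 = 6
  Dover: 3 + 1 + 0 + 2 + 1 = 7
Brookfield has the highest total.

Brookfield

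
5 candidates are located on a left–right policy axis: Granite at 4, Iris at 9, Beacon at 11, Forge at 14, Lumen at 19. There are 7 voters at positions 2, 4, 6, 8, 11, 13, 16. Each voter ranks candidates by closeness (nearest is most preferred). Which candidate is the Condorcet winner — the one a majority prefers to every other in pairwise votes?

Iris

With single-peaked preferences on a line, the Condorcet winner is the candidate closest to the median voter.
The median voter (position 8) is closest to Iris at 9.
Check: Iris vs Beacon — voters closer to Iris: 4 of 7.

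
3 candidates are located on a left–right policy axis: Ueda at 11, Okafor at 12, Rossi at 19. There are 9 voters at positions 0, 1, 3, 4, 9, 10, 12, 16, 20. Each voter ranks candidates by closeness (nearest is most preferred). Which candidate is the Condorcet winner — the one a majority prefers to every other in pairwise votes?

Ueda

With single-peaked preferences on a line, the Condorcet winner is the candidate closest to the median voter.
The median voter (position 9) is closest to Ueda at 11.
Check: Ueda vs Okafor — voters closer to Ueda: 6 of 9.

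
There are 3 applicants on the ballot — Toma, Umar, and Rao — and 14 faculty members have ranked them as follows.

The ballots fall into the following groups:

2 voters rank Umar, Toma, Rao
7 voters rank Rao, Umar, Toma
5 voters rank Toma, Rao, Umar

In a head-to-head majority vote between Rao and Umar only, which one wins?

Ballots ranking Rao above Umar: 7+5 = 12.
Ballots ranking Umar above Rao: 2.
Rao wins the head-to-head, 12–2.

Rao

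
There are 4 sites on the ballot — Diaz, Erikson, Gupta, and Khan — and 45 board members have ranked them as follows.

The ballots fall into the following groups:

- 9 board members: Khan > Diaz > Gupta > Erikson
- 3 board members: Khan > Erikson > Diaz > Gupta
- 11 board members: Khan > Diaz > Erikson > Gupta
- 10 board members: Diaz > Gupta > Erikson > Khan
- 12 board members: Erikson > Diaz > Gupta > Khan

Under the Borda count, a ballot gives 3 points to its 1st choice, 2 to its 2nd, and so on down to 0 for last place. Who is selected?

Borda scores:
  Diaz: 9·2 + 3·1 + 11·2 + 10·3 + 12·2 = 97
  Erikson: 9·0 + 3·2 + 11·1 + 10·1 + 12·3 = 63
  Gupta: 9·1 + 3·0 + 11·0 + 10·2 + 12·1 = 41
  Khan: 9·3 + 3·3 + 11·3 + 10·0 + 12·0 = 69
Diaz has the highest total.

Diaz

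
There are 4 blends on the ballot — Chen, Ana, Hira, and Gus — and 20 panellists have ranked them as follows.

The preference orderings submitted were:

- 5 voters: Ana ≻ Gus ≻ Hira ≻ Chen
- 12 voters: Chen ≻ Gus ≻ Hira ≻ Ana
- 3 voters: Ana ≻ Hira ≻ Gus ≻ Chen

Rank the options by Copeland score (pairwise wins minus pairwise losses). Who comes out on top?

Chen

Pairwise results:
  Chen vs Ana: Chen wins 12–8.
  Chen vs Hira: Chen wins 12–8.
  Chen vs Gus: Chen wins 12–8.
  Ana vs Hira: Hira wins 12–8.
  Ana vs Gus: Gus wins 12–8.
  Hira vs Gus: Gus wins 17–3.
Copeland scores (wins − losses):
  Chen: 3 − 0 = 3
  Ana: 0 − 3 = -3
  Hira: 1 − 2 = -1
  Gus: 2 − 1 = 1
Chen has the best Copeland score.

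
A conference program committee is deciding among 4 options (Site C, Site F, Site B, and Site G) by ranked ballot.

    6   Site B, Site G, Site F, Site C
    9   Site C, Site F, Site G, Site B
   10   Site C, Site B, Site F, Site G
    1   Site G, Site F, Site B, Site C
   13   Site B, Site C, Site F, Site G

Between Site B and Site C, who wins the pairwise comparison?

Ballots ranking Site B above Site C: 6+1+13 = 20.
Ballots ranking Site C above Site B: 9+10 = 19.
Site B wins the head-to-head, 20–19.

Site B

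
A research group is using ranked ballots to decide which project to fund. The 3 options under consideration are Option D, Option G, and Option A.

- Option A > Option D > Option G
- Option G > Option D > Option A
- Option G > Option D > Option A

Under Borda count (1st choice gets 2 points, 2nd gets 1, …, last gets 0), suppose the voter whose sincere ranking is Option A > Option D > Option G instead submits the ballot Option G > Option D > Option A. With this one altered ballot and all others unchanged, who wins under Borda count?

Borda totals with the altered ballot: Option D 3, Option G 6, Option A 0.
The winner is unchanged: still Option G.

Option G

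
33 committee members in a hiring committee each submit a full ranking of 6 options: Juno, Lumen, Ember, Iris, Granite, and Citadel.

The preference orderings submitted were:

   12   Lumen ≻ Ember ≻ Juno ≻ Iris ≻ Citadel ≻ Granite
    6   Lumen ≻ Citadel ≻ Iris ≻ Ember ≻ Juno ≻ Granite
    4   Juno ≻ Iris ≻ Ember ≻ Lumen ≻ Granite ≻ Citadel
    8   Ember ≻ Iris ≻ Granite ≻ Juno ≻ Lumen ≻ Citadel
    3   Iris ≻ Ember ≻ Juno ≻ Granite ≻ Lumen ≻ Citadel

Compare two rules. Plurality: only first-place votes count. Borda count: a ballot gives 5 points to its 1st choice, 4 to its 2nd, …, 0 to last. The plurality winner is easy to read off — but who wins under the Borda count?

Plurality first-place counts: Juno 4, Lumen 18, Ember 8, Iris 3, Granite 0, Citadel 0 → Lumen.
Borda totals: Juno 87, Lumen 109, Ember 124, Iris 105, Granite 34, Citadel 36 → Ember.

Ember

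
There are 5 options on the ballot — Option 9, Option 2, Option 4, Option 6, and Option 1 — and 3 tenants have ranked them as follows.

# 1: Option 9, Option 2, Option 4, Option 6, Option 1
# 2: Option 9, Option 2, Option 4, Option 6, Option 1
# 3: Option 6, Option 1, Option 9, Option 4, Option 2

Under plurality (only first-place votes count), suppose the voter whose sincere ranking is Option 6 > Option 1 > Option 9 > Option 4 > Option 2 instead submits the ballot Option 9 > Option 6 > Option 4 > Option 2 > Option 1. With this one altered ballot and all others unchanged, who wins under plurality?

Option 9

First-place totals with the altered ballot: Option 9 3, Option 2 0, Option 4 0, Option 6 0, Option 1 0.
The winner is unchanged: still Option 9.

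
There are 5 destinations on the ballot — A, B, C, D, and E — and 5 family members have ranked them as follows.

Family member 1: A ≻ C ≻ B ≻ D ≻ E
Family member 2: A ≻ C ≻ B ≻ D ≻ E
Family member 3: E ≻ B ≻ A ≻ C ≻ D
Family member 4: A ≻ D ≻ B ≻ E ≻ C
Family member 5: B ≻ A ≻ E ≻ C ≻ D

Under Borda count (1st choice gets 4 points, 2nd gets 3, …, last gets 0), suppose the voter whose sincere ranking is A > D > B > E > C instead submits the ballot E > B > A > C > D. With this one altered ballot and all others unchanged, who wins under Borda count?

Borda totals with the altered ballot: A 15, B 14, C 9, D 2, E 10.
The winner is unchanged: still A.

A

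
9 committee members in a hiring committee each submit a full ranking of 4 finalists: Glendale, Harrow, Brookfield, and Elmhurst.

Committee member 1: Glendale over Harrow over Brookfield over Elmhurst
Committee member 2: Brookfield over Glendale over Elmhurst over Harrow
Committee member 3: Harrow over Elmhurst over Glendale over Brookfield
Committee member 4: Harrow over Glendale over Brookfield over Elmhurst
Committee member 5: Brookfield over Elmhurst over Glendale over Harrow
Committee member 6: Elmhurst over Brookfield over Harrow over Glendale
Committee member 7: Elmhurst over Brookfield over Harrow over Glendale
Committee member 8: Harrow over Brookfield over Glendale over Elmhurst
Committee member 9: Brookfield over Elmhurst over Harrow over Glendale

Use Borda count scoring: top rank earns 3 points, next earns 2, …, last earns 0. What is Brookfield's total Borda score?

17

Borda scores:
  Glendale: 3 + 2 + 1 + 2 + 1 + 0 + 0 + 1 + 0 = 10
  Harrow: 2 + 0 + 3 + 3 + 0 + 1 + 1 + 3 + 1 = 14
  Brookfield: 1 + 3 + 0 + 1 + 3 + 2 + 2 + 2 + 3 = 17
  Elmhurst: 0 + 1 + 2 + 0 + 2 + 3 + 3 + 0 + 2 = 13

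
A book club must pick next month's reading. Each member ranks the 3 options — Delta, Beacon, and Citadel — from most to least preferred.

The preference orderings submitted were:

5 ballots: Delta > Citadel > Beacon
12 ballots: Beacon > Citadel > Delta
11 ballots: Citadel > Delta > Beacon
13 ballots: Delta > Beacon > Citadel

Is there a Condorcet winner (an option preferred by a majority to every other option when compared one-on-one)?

Head-to-head results (41 voters total):
Delta vs Beacon: Delta wins 29–12.
Delta vs Citadel: Citadel wins 23–18.
Beacon vs Citadel: Beacon wins 25–16.
No candidate beats all others: Delta beats Beacon beats Citadel beats Delta, a majority cycle.

No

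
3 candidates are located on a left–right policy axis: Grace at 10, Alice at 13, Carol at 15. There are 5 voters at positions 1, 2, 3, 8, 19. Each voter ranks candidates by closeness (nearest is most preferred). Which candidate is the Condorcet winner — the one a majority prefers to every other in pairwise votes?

With single-peaked preferences on a line, the Condorcet winner is the candidate closest to the median voter.
The median voter (position 3) is closest to Grace at 10.
Check: Grace vs Alice — voters closer to Grace: 4 of 5.

Grace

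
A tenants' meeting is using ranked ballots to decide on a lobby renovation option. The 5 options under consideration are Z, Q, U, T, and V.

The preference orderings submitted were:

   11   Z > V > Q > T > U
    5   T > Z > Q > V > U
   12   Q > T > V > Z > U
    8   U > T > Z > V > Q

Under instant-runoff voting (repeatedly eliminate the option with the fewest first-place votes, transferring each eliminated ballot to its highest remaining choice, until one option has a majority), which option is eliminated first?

V

Round 1: Q 12, Z 11, U 8, T 5, V 0. V has the fewest and is eliminated.
Round 2: Q 12, Z 11, U 8, T 5. T has the fewest and is eliminated.
Round 3: Z 16, Q 12, U 8. U has the fewest and is eliminated.
Round 4: Z 24, Q 12. Z has a majority.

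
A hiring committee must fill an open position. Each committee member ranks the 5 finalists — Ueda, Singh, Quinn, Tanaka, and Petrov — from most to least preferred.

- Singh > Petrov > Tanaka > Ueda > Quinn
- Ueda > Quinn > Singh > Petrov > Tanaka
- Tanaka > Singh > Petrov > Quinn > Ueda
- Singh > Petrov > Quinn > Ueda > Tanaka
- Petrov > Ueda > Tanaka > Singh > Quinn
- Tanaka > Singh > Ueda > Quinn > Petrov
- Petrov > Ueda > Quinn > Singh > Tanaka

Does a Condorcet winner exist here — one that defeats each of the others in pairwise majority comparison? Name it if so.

Head-to-head results (7 voters total):
Ueda vs Singh: Singh wins 4–3.
Ueda vs Quinn: Ueda wins 5–2.
Ueda vs Tanaka: Ueda wins 4–3.
Ueda vs Petrov: Petrov wins 5–2.
Singh vs Quinn: Singh wins 5–2.
Singh vs Tanaka: Singh wins 4–3.
Singh vs Petrov: Singh wins 5–2.
Quinn vs Tanaka: Tanaka wins 4–3.
Quinn vs Petrov: Petrov wins 5–2.
Tanaka vs Petrov: Petrov wins 5–2.
Singh beats each rival — Ueda (4–3), Quinn (5–2), Tanaka (4–3), Petrov (5–2) — so Singh is the Condorcet winner.

Singh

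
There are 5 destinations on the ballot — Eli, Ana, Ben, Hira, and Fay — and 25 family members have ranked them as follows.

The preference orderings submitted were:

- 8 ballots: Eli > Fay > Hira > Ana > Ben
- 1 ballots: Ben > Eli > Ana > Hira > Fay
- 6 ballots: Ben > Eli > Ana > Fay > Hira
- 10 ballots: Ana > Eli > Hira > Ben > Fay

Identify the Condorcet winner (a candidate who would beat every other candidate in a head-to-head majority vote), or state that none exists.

Head-to-head results (25 voters total):
Eli vs Ana: Eli wins 15–10.
Eli vs Ben: Eli wins 18–7.
Eli vs Hira: Eli wins 25–0.
Eli vs Fay: Eli wins 25–0.
Ana vs Ben: Ana wins 18–7.
Ana vs Hira: Ana wins 17–8.
Ana vs Fay: Ana wins 17–8.
Ben vs Hira: Hira wins 18–7.
Ben vs Fay: Ben wins 17–8.
Hira vs Fay: Fay wins 14–11.
Eli beats each rival — Ana (15–10), Ben (18–7), Hira (25–0), Fay (25–0) — so Eli is the Condorcet winner.

Eli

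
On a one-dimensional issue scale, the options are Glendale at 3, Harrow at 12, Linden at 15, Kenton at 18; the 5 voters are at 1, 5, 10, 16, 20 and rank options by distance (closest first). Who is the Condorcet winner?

Harrow

With single-peaked preferences on a line, the Condorcet winner is the candidate closest to the median voter.
The median voter (position 10) is closest to Harrow at 12.
Check: Harrow vs Linden — voters closer to Harrow: 3 of 5.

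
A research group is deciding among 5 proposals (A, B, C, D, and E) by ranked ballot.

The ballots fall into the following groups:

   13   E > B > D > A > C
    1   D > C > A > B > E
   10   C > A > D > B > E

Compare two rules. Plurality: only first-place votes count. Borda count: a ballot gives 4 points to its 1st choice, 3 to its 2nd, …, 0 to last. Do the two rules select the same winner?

Plurality first-place counts: A 0, B 0, C 10, D 1, E 13 → E.
Borda totals: A 45, B 50, C 43, D 50, E 52 → E.
The two rules agree on E.

Yes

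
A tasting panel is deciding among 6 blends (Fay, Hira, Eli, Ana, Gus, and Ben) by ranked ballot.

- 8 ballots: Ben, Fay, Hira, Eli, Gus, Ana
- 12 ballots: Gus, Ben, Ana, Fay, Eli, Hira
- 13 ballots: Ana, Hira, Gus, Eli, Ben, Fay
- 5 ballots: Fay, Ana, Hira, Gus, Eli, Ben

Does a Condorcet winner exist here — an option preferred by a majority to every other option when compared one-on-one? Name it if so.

No Condorcet winner

Head-to-head results (38 voters total):
Fay vs Hira: Fay wins 25–13.
Fay vs Eli: Fay wins 25–13.
Fay vs Ana: Ana wins 25–13.
Fay vs Gus: Gus wins 25–13.
Fay vs Ben: Ben wins 33–5.
Hira vs Eli: Hira wins 26–12.
Hira vs Ana: Ana wins 30–8.
Hira vs Gus: Hira wins 26–12.
Hira vs Ben: Ben wins 20–18.
Eli vs Ana: Ana wins 30–8.
Eli vs Gus: Gus wins 30–8.
Eli vs Ben: Ben wins 20–18.
Ana vs Gus: Gus wins 20–18.
Ana vs Ben: Ben wins 20–18.
Gus vs Ben: Gus wins 30–8.
No candidate beats all others: Fay beats Hira beats Gus beats Fay, a majority cycle.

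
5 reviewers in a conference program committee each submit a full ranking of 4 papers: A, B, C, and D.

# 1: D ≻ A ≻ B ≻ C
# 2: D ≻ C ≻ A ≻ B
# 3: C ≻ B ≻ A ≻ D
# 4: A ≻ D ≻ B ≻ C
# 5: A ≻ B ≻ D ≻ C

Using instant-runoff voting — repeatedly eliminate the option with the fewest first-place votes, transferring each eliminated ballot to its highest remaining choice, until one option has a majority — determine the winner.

Round 1: A 2, D 2, C 1, B 0. B has the fewest and is eliminated.
Round 2: A 2, D 2, C 1. C has the fewest and is eliminated.
Round 3: A 3, D 2. A has a majority.

A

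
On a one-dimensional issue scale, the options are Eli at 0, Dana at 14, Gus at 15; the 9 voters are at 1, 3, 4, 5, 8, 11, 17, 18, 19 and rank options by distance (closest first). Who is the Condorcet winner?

With single-peaked preferences on a line, the Condorcet winner is the candidate closest to the median voter.
The median voter (position 8) is closest to Dana at 14.
Check: Dana vs Eli — voters closer to Dana: 5 of 9.

Dana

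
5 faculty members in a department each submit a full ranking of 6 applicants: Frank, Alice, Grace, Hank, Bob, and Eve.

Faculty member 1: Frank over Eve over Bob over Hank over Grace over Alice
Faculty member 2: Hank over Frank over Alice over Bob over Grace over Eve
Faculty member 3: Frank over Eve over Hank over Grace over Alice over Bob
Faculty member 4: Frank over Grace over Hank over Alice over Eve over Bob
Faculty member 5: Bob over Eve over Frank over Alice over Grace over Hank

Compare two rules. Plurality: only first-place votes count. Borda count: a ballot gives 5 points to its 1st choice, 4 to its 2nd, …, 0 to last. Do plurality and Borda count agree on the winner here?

Yes

Plurality first-place counts: Frank 3, Alice 0, Grace 0, Hank 1, Bob 1, Eve 0 → Frank.
Borda totals: Frank 22, Alice 8, Grace 9, Hank 13, Bob 10, Eve 13 → Frank.
The two rules agree on Frank.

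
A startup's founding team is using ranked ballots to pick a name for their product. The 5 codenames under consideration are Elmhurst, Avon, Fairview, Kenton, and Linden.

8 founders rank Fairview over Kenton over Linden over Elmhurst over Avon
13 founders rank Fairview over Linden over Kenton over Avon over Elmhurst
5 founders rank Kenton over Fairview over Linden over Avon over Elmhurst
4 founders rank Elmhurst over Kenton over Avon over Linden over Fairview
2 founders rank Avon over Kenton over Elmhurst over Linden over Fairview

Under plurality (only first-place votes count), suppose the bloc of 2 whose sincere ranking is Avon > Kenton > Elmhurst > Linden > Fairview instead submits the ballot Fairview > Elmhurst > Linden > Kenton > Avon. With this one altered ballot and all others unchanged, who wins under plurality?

First-place totals with the altered ballot: Elmhurst 4, Avon 0, Fairview 23, Kenton 5, Linden 0.
The winner is unchanged: still Fairview.

Fairview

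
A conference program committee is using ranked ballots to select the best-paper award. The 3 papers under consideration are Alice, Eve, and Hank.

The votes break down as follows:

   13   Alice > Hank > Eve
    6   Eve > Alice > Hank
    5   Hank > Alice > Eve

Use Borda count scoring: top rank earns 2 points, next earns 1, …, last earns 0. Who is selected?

Borda scores:
  Alice: 13·2 + 6·1 + 5·1 = 37
  Eve: 13·0 + 6·2 + 5·0 = 12
  Hank: 13·1 + 6·0 + 5·2 = 23
Alice has the highest total.

Alice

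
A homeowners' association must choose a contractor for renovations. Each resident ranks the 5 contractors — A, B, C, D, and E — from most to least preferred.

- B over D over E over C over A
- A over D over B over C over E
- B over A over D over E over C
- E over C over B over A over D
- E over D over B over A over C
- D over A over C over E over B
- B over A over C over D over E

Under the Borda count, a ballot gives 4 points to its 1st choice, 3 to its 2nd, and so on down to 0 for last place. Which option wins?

B

Borda scores:
  A: 0 + 4 + 3 + 1 + 1 + 3 + 3 = 15
  B: 4 + 2 + 4 + 2 + 2 + 0 + 4 = 18
  C: 1 + 1 + 0 + 3 + 0 + 2 + 2 = 9
  D: 3 + 3 + 2 + 0 + 3 + 4 + 1 = 16
  E: 2 + 0 + 1 + 4 + 4 + 1 + 0 = 12
B has the highest total.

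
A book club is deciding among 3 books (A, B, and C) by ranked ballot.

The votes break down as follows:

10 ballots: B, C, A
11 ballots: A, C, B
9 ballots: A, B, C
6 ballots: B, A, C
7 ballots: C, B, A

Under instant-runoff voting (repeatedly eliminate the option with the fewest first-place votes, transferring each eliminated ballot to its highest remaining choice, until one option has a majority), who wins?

Round 1: A 20, B 16, C 7. C has the fewest and is eliminated.
Round 2: B 23, A 20. B has a majority.

B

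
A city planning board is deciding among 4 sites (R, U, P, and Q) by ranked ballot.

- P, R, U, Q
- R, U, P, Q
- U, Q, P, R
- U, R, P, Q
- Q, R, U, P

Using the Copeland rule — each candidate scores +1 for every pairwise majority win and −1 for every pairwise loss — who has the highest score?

R

Pairwise results:
  R vs U: R wins 3–2.
  R vs P: R wins 3–2.
  R vs Q: R wins 3–2.
  U vs P: U wins 4–1.
  U vs Q: U wins 4–1.
  P vs Q: P wins 3–2.
Copeland scores (wins − losses):
  R: 3 − 0 = 3
  U: 2 − 1 = 1
  P: 1 − 2 = -1
  Q: 0 − 3 = -3
R has the best Copeland score.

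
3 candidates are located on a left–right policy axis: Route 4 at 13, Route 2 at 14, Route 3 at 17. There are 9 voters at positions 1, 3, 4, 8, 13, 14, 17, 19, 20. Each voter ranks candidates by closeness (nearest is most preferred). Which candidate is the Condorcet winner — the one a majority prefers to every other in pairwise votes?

With single-peaked preferences on a line, the Condorcet winner is the candidate closest to the median voter.
The median voter (position 13) is closest to Route 4 at 13.
Check: Route 4 vs Route 3 — voters closer to Route 4: 6 of 9.

Route 4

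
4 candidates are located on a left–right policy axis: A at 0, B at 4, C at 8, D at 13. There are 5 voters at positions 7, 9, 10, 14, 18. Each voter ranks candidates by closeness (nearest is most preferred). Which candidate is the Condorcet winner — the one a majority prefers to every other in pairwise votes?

With single-peaked preferences on a line, the Condorcet winner is the candidate closest to the median voter.
The median voter (position 10) is closest to C at 8.
Check: C vs D — voters closer to C: 3 of 5.

C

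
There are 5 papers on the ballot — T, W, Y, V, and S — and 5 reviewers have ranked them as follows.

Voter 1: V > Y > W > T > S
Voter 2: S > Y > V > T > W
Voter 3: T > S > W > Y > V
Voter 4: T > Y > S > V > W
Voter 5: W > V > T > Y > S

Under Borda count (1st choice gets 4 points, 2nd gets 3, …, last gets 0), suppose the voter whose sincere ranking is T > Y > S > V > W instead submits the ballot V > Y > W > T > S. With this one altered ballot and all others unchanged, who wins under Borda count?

V

Borda totals with the altered ballot: T 9, W 10, Y 11, V 13, S 7.
The switch changes the winner from T to V.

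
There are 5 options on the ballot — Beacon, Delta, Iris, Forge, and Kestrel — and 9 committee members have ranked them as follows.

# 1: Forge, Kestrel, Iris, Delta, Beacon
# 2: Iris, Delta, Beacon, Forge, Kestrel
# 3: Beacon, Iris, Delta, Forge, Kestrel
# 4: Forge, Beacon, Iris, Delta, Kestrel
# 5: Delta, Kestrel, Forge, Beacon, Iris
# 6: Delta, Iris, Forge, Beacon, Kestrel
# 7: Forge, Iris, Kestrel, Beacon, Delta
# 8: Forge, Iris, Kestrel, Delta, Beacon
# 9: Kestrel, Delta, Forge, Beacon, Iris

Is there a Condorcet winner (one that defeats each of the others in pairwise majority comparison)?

Head-to-head results (9 voters total):
Beacon vs Delta: Delta wins 6–3.
Beacon vs Iris: Iris wins 5–4.
Beacon vs Forge: Forge wins 7–2.
Beacon vs Kestrel: Kestrel wins 5–4.
Delta vs Iris: Iris wins 6–3.
Delta vs Forge: Delta wins 5–4.
Delta vs Kestrel: Delta wins 5–4.
Iris vs Forge: Forge wins 6–3.
Iris vs Kestrel: Iris wins 6–3.
Forge vs Kestrel: Forge wins 7–2.
No candidate beats all others: Delta beats Forge beats Iris beats Delta, a majority cycle.

No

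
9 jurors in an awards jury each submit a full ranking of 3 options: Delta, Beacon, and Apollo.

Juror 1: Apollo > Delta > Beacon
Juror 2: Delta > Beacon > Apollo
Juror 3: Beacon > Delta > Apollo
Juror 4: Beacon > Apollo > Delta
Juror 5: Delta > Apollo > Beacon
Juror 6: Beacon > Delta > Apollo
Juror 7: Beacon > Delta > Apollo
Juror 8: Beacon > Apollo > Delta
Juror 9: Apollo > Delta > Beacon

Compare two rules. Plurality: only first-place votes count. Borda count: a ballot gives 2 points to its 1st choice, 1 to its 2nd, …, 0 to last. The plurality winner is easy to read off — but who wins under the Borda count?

Plurality first-place counts: Delta 2, Beacon 5, Apollo 2 → Beacon.
Borda totals: Delta 9, Beacon 11, Apollo 7 → Beacon.

Beacon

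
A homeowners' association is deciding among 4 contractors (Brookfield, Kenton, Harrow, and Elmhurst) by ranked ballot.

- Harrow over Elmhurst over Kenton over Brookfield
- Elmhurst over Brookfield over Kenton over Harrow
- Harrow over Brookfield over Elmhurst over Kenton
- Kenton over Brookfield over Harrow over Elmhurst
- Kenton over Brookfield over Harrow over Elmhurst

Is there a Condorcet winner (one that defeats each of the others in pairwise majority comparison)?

No

Head-to-head results (5 voters total):
Brookfield vs Kenton: Kenton wins 3–2.
Brookfield vs Harrow: Brookfield wins 3–2.
Brookfield vs Elmhurst: Brookfield wins 3–2.
Kenton vs Harrow: Kenton wins 3–2.
Kenton vs Elmhurst: Elmhurst wins 3–2.
Harrow vs Elmhurst: Harrow wins 4–1.
No candidate beats all others: Brookfield beats Elmhurst beats Kenton beats Brookfield, a majority cycle.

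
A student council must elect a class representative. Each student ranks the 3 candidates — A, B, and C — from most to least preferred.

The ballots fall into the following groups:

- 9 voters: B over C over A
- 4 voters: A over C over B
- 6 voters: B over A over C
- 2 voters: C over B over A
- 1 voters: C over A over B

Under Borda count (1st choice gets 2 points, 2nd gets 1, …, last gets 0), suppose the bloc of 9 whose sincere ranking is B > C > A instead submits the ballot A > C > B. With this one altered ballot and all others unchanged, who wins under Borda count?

Borda totals with the altered ballot: A 33, B 14, C 19.
The switch changes the winner from B to A.

A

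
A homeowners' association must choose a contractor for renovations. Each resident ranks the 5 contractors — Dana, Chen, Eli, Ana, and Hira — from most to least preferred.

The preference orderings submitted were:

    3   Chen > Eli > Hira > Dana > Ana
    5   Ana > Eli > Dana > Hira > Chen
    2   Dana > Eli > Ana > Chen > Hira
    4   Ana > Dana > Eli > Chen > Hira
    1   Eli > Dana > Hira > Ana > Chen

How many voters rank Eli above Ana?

6

Ballots ranking Eli above Ana: 3+2+1 = 6.
Ballots ranking Ana above Eli: 5+4 = 9.
So 6 of 15 voters prefer Eli to Ana.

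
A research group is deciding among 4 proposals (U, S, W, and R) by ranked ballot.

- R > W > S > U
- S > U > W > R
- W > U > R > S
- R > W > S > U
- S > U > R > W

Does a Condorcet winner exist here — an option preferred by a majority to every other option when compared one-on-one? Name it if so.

Head-to-head results (5 voters total):
U vs S: S wins 4–1.
U vs W: W wins 3–2.
U vs R: U wins 3–2.
S vs W: W wins 3–2.
S vs R: R wins 3–2.
W vs R: R wins 3–2.
No candidate beats all others: U beats R beats S beats U, a majority cycle.

There is no Condorcet winner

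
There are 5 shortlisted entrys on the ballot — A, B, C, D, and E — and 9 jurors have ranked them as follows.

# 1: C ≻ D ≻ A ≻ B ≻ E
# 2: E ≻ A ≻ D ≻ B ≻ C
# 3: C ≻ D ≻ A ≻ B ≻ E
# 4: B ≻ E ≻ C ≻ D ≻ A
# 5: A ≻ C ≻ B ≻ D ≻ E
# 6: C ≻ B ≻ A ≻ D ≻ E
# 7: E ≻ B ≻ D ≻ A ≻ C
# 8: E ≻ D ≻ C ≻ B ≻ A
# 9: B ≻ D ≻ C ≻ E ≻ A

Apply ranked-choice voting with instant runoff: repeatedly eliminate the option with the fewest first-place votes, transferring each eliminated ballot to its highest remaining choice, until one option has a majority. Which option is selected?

C

Round 1: C 3, E 3, B 2, A 1, D 0. D has the fewest and is eliminated.
Round 2: C 3, E 3, B 2, A 1. A has the fewest and is eliminated.
Round 3: C 4, E 3, B 2. B has the fewest and is eliminated.
Round 4: C 5, E 4. C has a majority.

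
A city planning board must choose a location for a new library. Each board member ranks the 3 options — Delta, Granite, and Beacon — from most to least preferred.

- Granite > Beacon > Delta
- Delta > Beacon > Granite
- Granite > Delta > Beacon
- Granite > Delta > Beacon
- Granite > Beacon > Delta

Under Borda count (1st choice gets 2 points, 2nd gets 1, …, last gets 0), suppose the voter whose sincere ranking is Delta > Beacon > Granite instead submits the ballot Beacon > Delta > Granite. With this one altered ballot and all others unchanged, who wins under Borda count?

Borda totals with the altered ballot: Delta 3, Granite 8, Beacon 4.
The winner is unchanged: still Granite.

Granite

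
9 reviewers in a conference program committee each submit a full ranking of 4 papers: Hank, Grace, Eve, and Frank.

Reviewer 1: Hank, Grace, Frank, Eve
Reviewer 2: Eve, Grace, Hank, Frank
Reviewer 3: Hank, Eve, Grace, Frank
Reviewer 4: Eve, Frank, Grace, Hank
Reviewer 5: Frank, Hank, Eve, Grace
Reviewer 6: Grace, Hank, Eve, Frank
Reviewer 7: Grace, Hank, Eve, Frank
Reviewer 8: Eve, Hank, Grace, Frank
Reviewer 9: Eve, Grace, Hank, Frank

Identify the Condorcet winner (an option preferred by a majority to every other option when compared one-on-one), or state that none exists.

Head-to-head results (9 voters total):
Hank vs Grace: Grace wins 5–4.
Hank vs Eve: Hank wins 5–4.
Hank vs Frank: Hank wins 7–2.
Grace vs Eve: Eve wins 6–3.
Grace vs Frank: Grace wins 7–2.
Eve vs Frank: Eve wins 7–2.
No candidate beats all others: Hank beats Eve beats Grace beats Hank, a majority cycle.

No Condorcet winner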